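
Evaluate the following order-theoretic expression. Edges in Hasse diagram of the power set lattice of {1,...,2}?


A cover relation a -< b holds when a < b with no c strictly between.
Cover relations:
  {} -< {1}
  {} -< {2}
  {1} -< {1,2}
  {2} -< {1,2}
Total: 4


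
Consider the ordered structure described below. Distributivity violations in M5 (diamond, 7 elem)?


Distributive law: a ^ (b v c) = (a ^ b) v (a ^ c).
Check all 7^3 = 343 ordered triples (a,b,c).
  e.g. a=a1, b=a2, c=a3: lhs=a1 != rhs=0
  e.g. a=a1, b=a2, c=a4: lhs=a1 != rhs=0
Total violating triples: 60


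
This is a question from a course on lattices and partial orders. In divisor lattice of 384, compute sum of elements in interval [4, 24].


Interval [4,24] in divisors of 384: [4, 8, 12, 24]
Sum = 48


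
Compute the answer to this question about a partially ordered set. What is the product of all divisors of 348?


Divisors of 348: [1, 2, 3, 4, 6, 12, 29, 58, 87, 116, 174, 348]
Product = n^(d(n)/2) = 348^(12/2)
Product = 1776132919332864


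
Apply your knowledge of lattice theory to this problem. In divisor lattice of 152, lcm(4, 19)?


Join=lcm.
gcd(4,19)=1
lcm=76


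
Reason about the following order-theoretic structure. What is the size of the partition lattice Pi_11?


B(n) = number of set partitions of an n-element set.
B(n) satisfies the recurrence: B(n+1) = sum_k C(n,k)*B(k).
B(11) = 678570


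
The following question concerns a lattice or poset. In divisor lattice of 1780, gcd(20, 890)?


Meet=gcd.
gcd(20,890)=10


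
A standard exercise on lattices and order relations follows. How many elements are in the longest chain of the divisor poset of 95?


A chain is a totally ordered subset; we count the number of elements in a maximum chain.
Compute, for each element x, the size of the longest chain ending at x:
  1: 1
  5: 2
  19: 2
  95: 3
A maximum chain: 1 < 5 < 95
Number of elements in the longest chain: 3


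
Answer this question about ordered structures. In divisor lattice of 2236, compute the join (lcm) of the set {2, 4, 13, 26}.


In a divisor lattice, join = lcm (least common multiple).
Compute lcm iteratively: start with first element, then lcm(current, next).
Elements: [2, 4, 13, 26]
lcm(2,4) = 4
lcm(4,13) = 52
lcm(52,26) = 52
Final lcm = 52


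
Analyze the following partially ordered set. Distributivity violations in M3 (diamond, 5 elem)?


Distributive law: a ^ (b v c) = (a ^ b) v (a ^ c).
Check all 5^3 = 125 ordered triples (a,b,c).
  e.g. a=a1, b=a2, c=a3: lhs=a1 != rhs=0
  e.g. a=a1, b=a3, c=a2: lhs=a1 != rhs=0
Total violating triples: 6


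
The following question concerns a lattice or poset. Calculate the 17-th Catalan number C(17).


C(n) = C(2n, n) / (n+1).
C(34, 17) = 2333606220
C(17) = 2333606220 / 18 = 129644790


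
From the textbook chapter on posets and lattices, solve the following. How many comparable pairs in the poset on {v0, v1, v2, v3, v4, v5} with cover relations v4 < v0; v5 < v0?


A comparable pair {a,b} has a < b or b < a in the order.
Count unordered pairs where one element is strictly below the other.
Examples: {v0,v4}, {v0,v5}
Total comparable pairs: 2


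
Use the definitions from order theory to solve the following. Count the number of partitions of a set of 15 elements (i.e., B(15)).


B(n) = number of set partitions of an n-element set.
B(n) satisfies the recurrence: B(n+1) = sum_k C(n,k)*B(k).
B(15) = 1382958545


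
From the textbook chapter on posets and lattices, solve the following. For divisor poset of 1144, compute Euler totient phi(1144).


phi(n) = n * prod_{p|n} (1 - 1/p).
Prime divisors of 1144: [2, 11, 13]
phi(1144) = 1144 * (1 - 1/2) * (1 - 1/11) * (1 - 1/13)
phi(1144) = 480


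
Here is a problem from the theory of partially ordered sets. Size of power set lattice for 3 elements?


Power set = 2^n.
2^3 = 8


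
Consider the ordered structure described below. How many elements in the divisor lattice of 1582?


Divisors of 1582: [1, 2, 7, 14, 113, 226, 791, 1582]
Count: 8


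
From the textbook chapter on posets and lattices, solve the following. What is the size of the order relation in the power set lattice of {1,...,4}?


The order relation is {(a,b) : a <= b}, reflexive so it includes (a,a).
Examples: ({},{}), ({},{1,2}), ({},{1,2,3}), ({},{1,2,3,4}), ({},{1,2,4}), ...
Total ordered pairs: 81


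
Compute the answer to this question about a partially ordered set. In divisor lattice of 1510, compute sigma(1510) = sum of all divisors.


sigma(n) = sum of divisors.
Divisors of 1510: [1, 2, 5, 10, 151, 302, 755, 1510]
Sum = 2736


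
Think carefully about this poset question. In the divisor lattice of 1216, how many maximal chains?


A maximal chain goes from the minimum element to a maximal element via cover relations.
Counting all min-to-max paths in the cover graph.
Total maximal chains: 7


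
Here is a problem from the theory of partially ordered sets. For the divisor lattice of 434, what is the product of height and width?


Height = length of longest chain minus 1; width = size of largest antichain.
A maximum chain: 1 | 31 | 217 | 434  (height 3).
A maximum antichain: {2, 7, 31}  (width 3).
Product = 3 * 3 = 9


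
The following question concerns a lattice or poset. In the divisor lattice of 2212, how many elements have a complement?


An element a is complemented if some b has a meet b = bottom, a join b = top.
a is complemented iff gcd(a, n/a)=1, i.e. a is a unitary divisor of 2212.
Complemented elements: 1, 4, 7, 28, 79, 316, ... (2 more)
Count: 8


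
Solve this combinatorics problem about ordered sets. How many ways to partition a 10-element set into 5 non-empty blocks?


S(n,k) = k*S(n-1,k) + S(n-1,k-1).
S(9,5) = 6951, S(9,4) = 7770
S(10,5) = 5*6951 + 7770 = 34755 + 7770
S(10,5) = 42525


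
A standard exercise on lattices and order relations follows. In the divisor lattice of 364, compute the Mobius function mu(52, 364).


In a divisor lattice, mu(a,b) = mu(b/a) where mu is the classical Mobius function.
b/a = 364/52 = 7
Prime factorization of 7: primes [7]
7 is squarefree with 1 prime factor(s), so mu(7) = (-1)^1 = -1


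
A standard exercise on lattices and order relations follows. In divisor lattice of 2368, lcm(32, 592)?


Join=lcm.
gcd(32,592)=16
lcm=1184


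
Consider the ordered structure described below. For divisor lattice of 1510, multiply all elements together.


Divisors of 1510: [1, 2, 5, 10, 151, 302, 755, 1510]
Product = n^(d(n)/2) = 1510^(8/2)
Product = 5198856010000


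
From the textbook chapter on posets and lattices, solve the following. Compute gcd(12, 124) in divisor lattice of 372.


In a divisor lattice, meet = gcd (greatest common divisor).
By Euclidean algorithm or factoring: gcd(12,124) = 4


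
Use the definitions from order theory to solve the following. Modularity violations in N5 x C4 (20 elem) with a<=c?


Modular law: if a <= c then a v (b ^ c) = (a v b) ^ c.
Check all triples (a,b,c) with a <= c among 20 elements.
  e.g. a=(a,0), b=(c,0), c=(b,0): lhs=(a,0) != rhs=(b,0)
  e.g. a=(a,0), b=(c,1), c=(b,0): lhs=(a,0) != rhs=(b,0)
Total violating triples: 40


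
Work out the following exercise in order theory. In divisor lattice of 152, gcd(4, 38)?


Meet=gcd.
gcd(4,38)=2


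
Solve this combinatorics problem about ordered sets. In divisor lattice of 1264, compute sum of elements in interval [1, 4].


Interval [1,4] in divisors of 1264: [1, 2, 4]
Sum = 7


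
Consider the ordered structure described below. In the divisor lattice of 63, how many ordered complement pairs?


Complement pair (a,b): a meet b = bottom, a join b = top.
Here: gcd(a,b)=1 and lcm(a,b)=63, i.e. a*b=63 with a,b coprime.
Pairs found: (1,63), (7,9), (9,7), (63,1)
Total ordered pairs: 4


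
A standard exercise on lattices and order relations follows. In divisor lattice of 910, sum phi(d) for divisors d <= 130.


Divisors of 910 up to 130: [1, 2, 5, 7, 10, 13, 14, 26, 35, 65, 70, 91, 130]
phi values: [1, 1, 4, 6, 4, 12, 6, 12, 24, 48, 24, 72, 48]
Sum = 262


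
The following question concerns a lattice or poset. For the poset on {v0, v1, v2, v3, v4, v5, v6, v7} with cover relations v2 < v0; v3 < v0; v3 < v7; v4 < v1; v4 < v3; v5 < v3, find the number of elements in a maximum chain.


A chain is a totally ordered subset; we count the number of elements in a maximum chain.
Compute, for each element x, the size of the longest chain ending at x:
  v2: 1
  v4: 1
  v5: 1
  v6: 1
  v1: 2
  v3: 2
  ...
A maximum chain: v4 < v3 < v0
Number of elements in the longest chain: 3


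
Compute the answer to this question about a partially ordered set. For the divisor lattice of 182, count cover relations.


A cover relation a -< b holds when a < b with no c strictly between.
Cover relations:
  1 -< 2
  1 -< 7
  1 -< 13
  2 -< 14
  2 -< 26
  7 -< 14
  7 -< 91
  13 -< 26
  ...4 more
Total: 12


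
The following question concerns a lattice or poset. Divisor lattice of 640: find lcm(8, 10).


In a divisor lattice, join = lcm (least common multiple).
gcd(8,10) = 2
lcm(8,10) = 8*10/gcd = 80/2 = 40


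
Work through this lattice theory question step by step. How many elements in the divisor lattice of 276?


Divisors of 276: [1, 2, 3, 4, 6, 12, 23, 46, 69, 92, 138, 276]
Count: 12


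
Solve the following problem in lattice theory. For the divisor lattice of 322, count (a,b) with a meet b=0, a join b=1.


Complement pair (a,b): a meet b = bottom, a join b = top.
Here: gcd(a,b)=1 and lcm(a,b)=322, i.e. a*b=322 with a,b coprime.
Pairs found: (1,322), (2,161), (7,46), (14,23), ... (4 more)
Total ordered pairs: 8


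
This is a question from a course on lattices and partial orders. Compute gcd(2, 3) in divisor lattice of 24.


In a divisor lattice, meet = gcd (greatest common divisor).
By Euclidean algorithm or factoring: gcd(2,3) = 1


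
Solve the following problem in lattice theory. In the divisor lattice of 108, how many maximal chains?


A maximal chain goes from the minimum element to a maximal element via cover relations.
Counting all min-to-max paths in the cover graph.
Total maximal chains: 10


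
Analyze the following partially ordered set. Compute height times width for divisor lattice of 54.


Height = length of longest chain minus 1; width = size of largest antichain.
A maximum chain: 1 | 3 | 9 | 27 | 54  (height 4).
A maximum antichain: {2, 3}  (width 2).
Product = 4 * 2 = 8


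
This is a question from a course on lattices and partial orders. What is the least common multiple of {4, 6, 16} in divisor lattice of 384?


In a divisor lattice, join = lcm (least common multiple).
Compute lcm iteratively: start with first element, then lcm(current, next).
Elements: [4, 6, 16]
lcm(4,6) = 12
lcm(12,16) = 48
Final lcm = 48


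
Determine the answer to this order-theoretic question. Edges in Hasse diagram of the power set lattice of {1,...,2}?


A cover relation a -< b holds when a < b with no c strictly between.
Cover relations:
  {} -< {1}
  {} -< {2}
  {1} -< {1,2}
  {2} -< {1,2}
Total: 4


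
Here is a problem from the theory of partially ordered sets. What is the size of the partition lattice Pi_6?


B(n) = number of set partitions of an n-element set.
B(n) satisfies the recurrence: B(n+1) = sum_k C(n,k)*B(k).
B(6) = 203


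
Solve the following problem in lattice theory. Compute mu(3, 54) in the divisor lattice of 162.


In a divisor lattice, mu(a,b) = mu(b/a) where mu is the classical Mobius function.
b/a = 54/3 = 18
Prime factorization of 18: primes [2, 3]
18 is not squarefree, so mu(18) = 0


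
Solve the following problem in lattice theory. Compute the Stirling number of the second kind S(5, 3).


S(n,k) = k*S(n-1,k) + S(n-1,k-1).
S(4,3) = 6, S(4,2) = 7
S(5,3) = 3*6 + 7 = 18 + 7
S(5,3) = 25


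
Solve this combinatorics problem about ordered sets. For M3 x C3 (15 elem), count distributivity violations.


Distributive law: a ^ (b v c) = (a ^ b) v (a ^ c).
Check all 15^3 = 3375 ordered triples (a,b,c).
  e.g. a=(a1,0), b=(a2,0), c=(a3,0): lhs=(a1,0) != rhs=(0,0)
  e.g. a=(a1,0), b=(a2,0), c=(a3,1): lhs=(a1,0) != rhs=(0,0)
Total violating triples: 162


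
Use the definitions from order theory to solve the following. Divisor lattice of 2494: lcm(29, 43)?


Join=lcm.
gcd(29,43)=1
lcm=1247


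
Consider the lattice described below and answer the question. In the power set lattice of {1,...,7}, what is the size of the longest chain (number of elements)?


A chain is a totally ordered subset; we count the number of elements in a maximum chain.
Compute, for each element x, the size of the longest chain ending at x:
  {}: 1
  {1}: 2
  {2}: 2
  {3}: 2
  {4}: 2
  {5}: 2
  ...
A maximum chain: {} < {1} < {1,2} < {1,2,3} < {1,2,3,4} < {1,2,3,4,5} < {1,2,3,4,5,6} < {1,2,3,4,5,6,7}
Number of elements in the longest chain: 8


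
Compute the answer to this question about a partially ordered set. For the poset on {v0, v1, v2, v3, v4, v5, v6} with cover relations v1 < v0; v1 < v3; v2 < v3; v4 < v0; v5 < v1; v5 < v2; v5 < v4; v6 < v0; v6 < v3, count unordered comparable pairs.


A comparable pair {a,b} has a < b or b < a in the order.
Count unordered pairs where one element is strictly below the other.
Examples: {v0,v1}, {v0,v4}, {v0,v5}, {v0,v6}, ...
Total comparable pairs: 11


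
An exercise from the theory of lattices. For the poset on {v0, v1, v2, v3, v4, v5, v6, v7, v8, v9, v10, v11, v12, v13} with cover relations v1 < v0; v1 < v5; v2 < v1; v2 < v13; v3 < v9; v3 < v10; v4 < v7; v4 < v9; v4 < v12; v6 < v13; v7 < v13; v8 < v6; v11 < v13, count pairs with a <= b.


The order relation is {(a,b) : a <= b}, reflexive so it includes (a,a).
Examples: (v0,v0), (v1,v0), (v1,v1), (v1,v5), (v10,v10), ...
Total ordered pairs: 31


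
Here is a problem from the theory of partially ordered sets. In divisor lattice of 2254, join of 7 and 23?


In a divisor lattice, join = lcm (least common multiple).
gcd(7,23) = 1
lcm(7,23) = 7*23/gcd = 161/1 = 161


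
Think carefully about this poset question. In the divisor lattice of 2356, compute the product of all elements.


Divisors of 2356: [1, 2, 4, 19, 31, 38, 62, 76, 124, 589, 1178, 2356]
Product = n^(d(n)/2) = 2356^(12/2)
Product = 171021895939637088256


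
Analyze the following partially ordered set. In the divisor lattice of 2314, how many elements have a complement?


An element a is complemented if some b has a meet b = bottom, a join b = top.
a is complemented iff gcd(a, n/a)=1, i.e. a is a unitary divisor of 2314.
Complemented elements: 1, 2, 13, 26, 89, 178, ... (2 more)
Count: 8


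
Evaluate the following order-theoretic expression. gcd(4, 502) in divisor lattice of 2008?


Meet=gcd.
gcd(4,502)=2


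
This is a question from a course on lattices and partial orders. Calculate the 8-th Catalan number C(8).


C(n) = C(2n, n) / (n+1).
C(16, 8) = 12870
C(8) = 12870 / 9 = 1430


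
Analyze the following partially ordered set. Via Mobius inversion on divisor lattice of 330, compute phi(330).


phi(n) = n * prod_{p|n} (1 - 1/p).
Prime divisors of 330: [2, 3, 5, 11]
phi(330) = 330 * (1 - 1/2) * (1 - 1/3) * (1 - 1/5) * (1 - 1/11)
phi(330) = 80


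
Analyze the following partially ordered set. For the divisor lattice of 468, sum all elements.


sigma(n) = sum of divisors.
Divisors of 468: [1, 2, 3, 4, 6, 9, 12, 13, 18, 26, 36, 39, 52, 78, 117, 156, 234, 468]
Sum = 1274


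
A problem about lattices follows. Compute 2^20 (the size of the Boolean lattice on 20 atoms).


Power set = 2^n.
2^20 = 1048576


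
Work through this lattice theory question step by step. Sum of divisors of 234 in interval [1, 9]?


Interval [1,9] in divisors of 234: [1, 3, 9]
Sum = 13


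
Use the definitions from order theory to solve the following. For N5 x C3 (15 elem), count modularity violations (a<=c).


Modular law: if a <= c then a v (b ^ c) = (a v b) ^ c.
Check all triples (a,b,c) with a <= c among 15 elements.
  e.g. a=(a,0), b=(c,0), c=(b,0): lhs=(a,0) != rhs=(b,0)
  e.g. a=(a,0), b=(c,1), c=(b,0): lhs=(a,0) != rhs=(b,0)
Total violating triples: 18


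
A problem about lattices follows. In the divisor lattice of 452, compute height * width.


Height = length of longest chain minus 1; width = size of largest antichain.
A maximum chain: 1 | 113 | 226 | 452  (height 3).
A maximum antichain: {2, 113}  (width 2).
Product = 3 * 2 = 6


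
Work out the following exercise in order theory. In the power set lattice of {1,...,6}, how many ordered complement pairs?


Complement pair (a,b): a meet b = bottom, a join b = top.
Here: A intersect B = {} and A union B = {1,...,6}.
Pairs found: ({},{1,2,3,4,5,6}), ({1},{2,3,4,5,6}), ({2},{1,3,4,5,6}), ({3},{1,2,4,5,6}), ... (60 more)
Total ordered pairs: 64


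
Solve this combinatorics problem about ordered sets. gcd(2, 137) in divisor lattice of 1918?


Meet=gcd.
gcd(2,137)=1


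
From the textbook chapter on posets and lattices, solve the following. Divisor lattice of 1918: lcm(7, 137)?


Join=lcm.
gcd(7,137)=1
lcm=959


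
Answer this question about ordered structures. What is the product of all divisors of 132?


Divisors of 132: [1, 2, 3, 4, 6, 11, 12, 22, 33, 44, 66, 132]
Product = n^(d(n)/2) = 132^(12/2)
Product = 5289852801024


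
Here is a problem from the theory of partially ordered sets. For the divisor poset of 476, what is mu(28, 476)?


In a divisor lattice, mu(a,b) = mu(b/a) where mu is the classical Mobius function.
b/a = 476/28 = 17
Prime factorization of 17: primes [17]
17 is squarefree with 1 prime factor(s), so mu(17) = (-1)^1 = -1


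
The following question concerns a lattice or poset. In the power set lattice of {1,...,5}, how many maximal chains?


A maximal chain goes from the minimum element to a maximal element via cover relations.
Counting all min-to-max paths in the cover graph.
Total maximal chains: 120


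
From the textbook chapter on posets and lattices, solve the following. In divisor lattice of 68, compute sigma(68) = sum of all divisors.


sigma(n) = sum of divisors.
Divisors of 68: [1, 2, 4, 17, 34, 68]
Sum = 126


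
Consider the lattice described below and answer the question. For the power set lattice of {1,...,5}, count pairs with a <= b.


The order relation is {(a,b) : a <= b}, reflexive so it includes (a,a).
Examples: ({},{}), ({},{1,2}), ({},{1,2,3}), ({},{1,2,3,4}), ({},{1,2,3,4,5}), ...
Total ordered pairs: 243


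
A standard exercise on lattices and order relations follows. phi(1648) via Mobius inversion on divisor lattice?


phi(n) = n * prod_{p|n} (1 - 1/p).
Prime divisors of 1648: [2, 103]
phi(1648) = 1648 * (1 - 1/2) * (1 - 1/103)
phi(1648) = 816


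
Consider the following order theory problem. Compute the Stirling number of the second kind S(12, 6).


S(n,k) = k*S(n-1,k) + S(n-1,k-1).
S(11,6) = 179487, S(11,5) = 246730
S(12,6) = 6*179487 + 246730 = 1076922 + 246730
S(12,6) = 1323652


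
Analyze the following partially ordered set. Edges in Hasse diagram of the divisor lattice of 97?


A cover relation a -< b holds when a < b with no c strictly between.
Cover relations:
  1 -< 97
Total: 1


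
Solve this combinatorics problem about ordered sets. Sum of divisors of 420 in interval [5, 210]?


Interval [5,210] in divisors of 420: [5, 10, 15, 30, 35, 70, 105, 210]
Sum = 480


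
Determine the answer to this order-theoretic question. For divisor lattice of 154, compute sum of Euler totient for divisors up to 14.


Divisors of 154 up to 14: [1, 2, 7, 11, 14]
phi values: [1, 1, 6, 10, 6]
Sum = 24


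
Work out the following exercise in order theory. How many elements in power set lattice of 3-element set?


Power set = 2^n.
2^3 = 8


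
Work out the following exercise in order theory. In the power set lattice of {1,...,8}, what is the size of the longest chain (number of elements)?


A chain is a totally ordered subset; we count the number of elements in a maximum chain.
Compute, for each element x, the size of the longest chain ending at x:
  {}: 1
  {1}: 2
  {2}: 2
  {3}: 2
  {4}: 2
  {5}: 2
  ...
A maximum chain: {} < {1} < {1,2} < {1,2,3} < {1,2,3,4} < {1,2,3,4,5} < {1,2,3,4,5,6} < {1,2,3,4,5,6,7} < {1,2,3,4,5,6,7,8}
Number of elements in the longest chain: 9


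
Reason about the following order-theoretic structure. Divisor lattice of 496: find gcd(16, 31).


In a divisor lattice, meet = gcd (greatest common divisor).
By Euclidean algorithm or factoring: gcd(16,31) = 1


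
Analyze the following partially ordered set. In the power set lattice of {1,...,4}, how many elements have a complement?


An element a is complemented if some b has a meet b = bottom, a join b = top.
every subset A has complement S\A, so all elements are complemented.
Complemented elements: {}, {1}, {2}, {3}, {4}, {1,2}, ... (10 more)
Count: 16


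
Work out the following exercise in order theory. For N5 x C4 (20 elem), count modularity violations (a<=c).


Modular law: if a <= c then a v (b ^ c) = (a v b) ^ c.
Check all triples (a,b,c) with a <= c among 20 elements.
  e.g. a=(a,0), b=(c,0), c=(b,0): lhs=(a,0) != rhs=(b,0)
  e.g. a=(a,0), b=(c,1), c=(b,0): lhs=(a,0) != rhs=(b,0)
Total violating triples: 40


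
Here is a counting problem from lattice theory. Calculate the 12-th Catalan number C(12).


C(n) = C(2n, n) / (n+1).
C(24, 12) = 2704156
C(12) = 2704156 / 13 = 208012


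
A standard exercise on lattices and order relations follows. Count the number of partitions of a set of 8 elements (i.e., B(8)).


B(n) = number of set partitions of an n-element set.
B(n) satisfies the recurrence: B(n+1) = sum_k C(n,k)*B(k).
B(8) = 4140


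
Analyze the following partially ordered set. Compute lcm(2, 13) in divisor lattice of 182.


In a divisor lattice, join = lcm (least common multiple).
gcd(2,13) = 1
lcm(2,13) = 2*13/gcd = 26/1 = 26


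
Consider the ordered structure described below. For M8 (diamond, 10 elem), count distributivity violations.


Distributive law: a ^ (b v c) = (a ^ b) v (a ^ c).
Check all 10^3 = 1000 ordered triples (a,b,c).
  e.g. a=a1, b=a2, c=a3: lhs=a1 != rhs=0
  e.g. a=a1, b=a2, c=a4: lhs=a1 != rhs=0
Total violating triples: 336


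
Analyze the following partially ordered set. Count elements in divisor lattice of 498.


Divisors of 498: [1, 2, 3, 6, 83, 166, 249, 498]
Count: 8


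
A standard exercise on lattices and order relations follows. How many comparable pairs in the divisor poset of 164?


A comparable pair {a,b} has a < b or b < a in the order.
Count unordered pairs where one element is strictly below the other.
Examples: {1,2}, {1,4}, {1,41}, {1,82}, ...
Total comparable pairs: 12


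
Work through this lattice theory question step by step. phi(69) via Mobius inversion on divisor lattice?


phi(n) = n * prod_{p|n} (1 - 1/p).
Prime divisors of 69: [3, 23]
phi(69) = 69 * (1 - 1/3) * (1 - 1/23)
phi(69) = 44


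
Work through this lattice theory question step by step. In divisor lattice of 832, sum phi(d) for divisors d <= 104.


Divisors of 832 up to 104: [1, 2, 4, 8, 13, 16, 26, 32, 52, 64, 104]
phi values: [1, 1, 2, 4, 12, 8, 12, 16, 24, 32, 48]
Sum = 160


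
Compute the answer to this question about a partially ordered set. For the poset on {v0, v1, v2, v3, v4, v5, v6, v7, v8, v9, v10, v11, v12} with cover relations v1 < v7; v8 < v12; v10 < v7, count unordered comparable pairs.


A comparable pair {a,b} has a < b or b < a in the order.
Count unordered pairs where one element is strictly below the other.
Examples: {v1,v7}, {v7,v10}, {v8,v12}
Total comparable pairs: 3


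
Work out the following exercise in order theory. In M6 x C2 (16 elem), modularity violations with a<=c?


Modular law: if a <= c then a v (b ^ c) = (a v b) ^ c.
Check all triples (a,b,c) with a <= c among 16 elements.
This lattice is modular (diamonds M_m and their chain-products are modular).
Total violating triples: 0


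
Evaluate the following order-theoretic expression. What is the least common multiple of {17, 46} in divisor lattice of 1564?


In a divisor lattice, join = lcm (least common multiple).
Compute lcm iteratively: start with first element, then lcm(current, next).
Elements: [17, 46]
lcm(17,46) = 782
Final lcm = 782


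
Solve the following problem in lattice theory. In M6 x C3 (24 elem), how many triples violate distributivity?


Distributive law: a ^ (b v c) = (a ^ b) v (a ^ c).
Check all 24^3 = 13824 ordered triples (a,b,c).
  e.g. a=(a1,0), b=(a2,0), c=(a3,0): lhs=(a1,0) != rhs=(0,0)
  e.g. a=(a1,0), b=(a2,0), c=(a3,1): lhs=(a1,0) != rhs=(0,0)
Total violating triples: 3240


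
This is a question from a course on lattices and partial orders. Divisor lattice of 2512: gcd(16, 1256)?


Meet=gcd.
gcd(16,1256)=8


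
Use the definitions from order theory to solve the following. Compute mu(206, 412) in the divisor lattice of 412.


In a divisor lattice, mu(a,b) = mu(b/a) where mu is the classical Mobius function.
b/a = 412/206 = 2
Prime factorization of 2: primes [2]
2 is squarefree with 1 prime factor(s), so mu(2) = (-1)^1 = -1


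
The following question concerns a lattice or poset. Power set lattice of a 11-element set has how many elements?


Power set = 2^n.
2^11 = 2048


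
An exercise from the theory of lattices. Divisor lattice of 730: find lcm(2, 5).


In a divisor lattice, join = lcm (least common multiple).
gcd(2,5) = 1
lcm(2,5) = 2*5/gcd = 10/1 = 10


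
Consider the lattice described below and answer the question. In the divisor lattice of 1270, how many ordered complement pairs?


Complement pair (a,b): a meet b = bottom, a join b = top.
Here: gcd(a,b)=1 and lcm(a,b)=1270, i.e. a*b=1270 with a,b coprime.
Pairs found: (1,1270), (2,635), (5,254), (10,127), ... (4 more)
Total ordered pairs: 8


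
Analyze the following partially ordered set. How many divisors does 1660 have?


Divisors of 1660: [1, 2, 4, 5, 10, 20, 83, 166, 332, 415, 830, 1660]
Count: 12


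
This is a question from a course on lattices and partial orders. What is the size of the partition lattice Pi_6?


B(n) = number of set partitions of an n-element set.
B(n) satisfies the recurrence: B(n+1) = sum_k C(n,k)*B(k).
B(6) = 203


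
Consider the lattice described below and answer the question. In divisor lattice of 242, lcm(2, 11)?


Join=lcm.
gcd(2,11)=1
lcm=22


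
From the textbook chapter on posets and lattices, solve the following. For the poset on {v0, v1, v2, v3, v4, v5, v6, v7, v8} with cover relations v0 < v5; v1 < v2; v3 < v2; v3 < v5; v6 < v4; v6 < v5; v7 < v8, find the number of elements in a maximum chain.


A chain is a totally ordered subset; we count the number of elements in a maximum chain.
Compute, for each element x, the size of the longest chain ending at x:
  v0: 1
  v1: 1
  v3: 1
  v6: 1
  v7: 1
  v4: 2
  ...
A maximum chain: v1 < v2
Number of elements in the longest chain: 2


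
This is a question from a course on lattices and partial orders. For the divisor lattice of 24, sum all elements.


sigma(n) = sum of divisors.
Divisors of 24: [1, 2, 3, 4, 6, 8, 12, 24]
Sum = 60


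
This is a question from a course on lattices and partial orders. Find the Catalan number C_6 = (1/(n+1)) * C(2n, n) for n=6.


C(n) = C(2n, n) / (n+1).
C(12, 6) = 924
C(6) = 924 / 7 = 132


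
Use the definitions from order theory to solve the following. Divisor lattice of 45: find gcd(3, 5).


In a divisor lattice, meet = gcd (greatest common divisor).
By Euclidean algorithm or factoring: gcd(3,5) = 1


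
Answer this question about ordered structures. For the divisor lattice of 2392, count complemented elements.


An element a is complemented if some b has a meet b = bottom, a join b = top.
a is complemented iff gcd(a, n/a)=1, i.e. a is a unitary divisor of 2392.
Complemented elements: 1, 8, 13, 23, 104, 184, ... (2 more)
Count: 8


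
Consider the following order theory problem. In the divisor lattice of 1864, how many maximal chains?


A maximal chain goes from the minimum element to a maximal element via cover relations.
Counting all min-to-max paths in the cover graph.
Total maximal chains: 4


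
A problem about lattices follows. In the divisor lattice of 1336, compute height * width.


Height = length of longest chain minus 1; width = size of largest antichain.
A maximum chain: 1 | 167 | 334 | 668 | 1336  (height 4).
A maximum antichain: {2, 167}  (width 2).
Product = 4 * 2 = 8


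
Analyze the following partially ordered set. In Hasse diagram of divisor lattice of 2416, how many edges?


A cover relation a -< b holds when a < b with no c strictly between.
Cover relations:
  1 -< 2
  1 -< 151
  2 -< 4
  2 -< 302
  4 -< 8
  4 -< 604
  8 -< 16
  8 -< 1208
  ...5 more
Total: 13


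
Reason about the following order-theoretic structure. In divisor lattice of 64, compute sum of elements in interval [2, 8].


Interval [2,8] in divisors of 64: [2, 4, 8]
Sum = 14


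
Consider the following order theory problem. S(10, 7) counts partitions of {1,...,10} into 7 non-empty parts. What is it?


S(n,k) = k*S(n-1,k) + S(n-1,k-1).
S(9,7) = 462, S(9,6) = 2646
S(10,7) = 7*462 + 2646 = 3234 + 2646
S(10,7) = 5880


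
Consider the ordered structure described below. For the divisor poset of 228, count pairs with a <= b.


The order relation is {(a,b) : a <= b}, reflexive so it includes (a,a).
Examples: (1,1), (1,114), (1,12), (1,19), (1,2), ...
Total ordered pairs: 54


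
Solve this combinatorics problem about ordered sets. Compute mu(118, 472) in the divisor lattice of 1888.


In a divisor lattice, mu(a,b) = mu(b/a) where mu is the classical Mobius function.
b/a = 472/118 = 4
Prime factorization of 4: primes [2]
4 is not squarefree, so mu(4) = 0


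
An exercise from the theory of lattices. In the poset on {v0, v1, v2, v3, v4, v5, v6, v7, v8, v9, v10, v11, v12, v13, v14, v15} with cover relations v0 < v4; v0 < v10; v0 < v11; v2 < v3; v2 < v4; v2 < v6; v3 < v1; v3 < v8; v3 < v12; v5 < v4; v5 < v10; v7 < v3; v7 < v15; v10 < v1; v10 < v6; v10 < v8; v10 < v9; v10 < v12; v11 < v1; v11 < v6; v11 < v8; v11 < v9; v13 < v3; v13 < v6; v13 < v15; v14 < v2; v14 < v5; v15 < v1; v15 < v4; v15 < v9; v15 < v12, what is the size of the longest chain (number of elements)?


A chain is a totally ordered subset; we count the number of elements in a maximum chain.
Compute, for each element x, the size of the longest chain ending at x:
  v0: 1
  v7: 1
  v13: 1
  v14: 1
  v2: 2
  v5: 2
  ...
A maximum chain: v14 < v2 < v3 < v1
Number of elements in the longest chain: 4


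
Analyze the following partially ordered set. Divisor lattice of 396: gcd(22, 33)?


Meet=gcd.
gcd(22,33)=11


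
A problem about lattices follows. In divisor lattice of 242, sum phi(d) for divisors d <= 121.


Divisors of 242 up to 121: [1, 2, 11, 22, 121]
phi values: [1, 1, 10, 10, 110]
Sum = 132


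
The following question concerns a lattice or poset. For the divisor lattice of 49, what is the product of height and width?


Height = length of longest chain minus 1; width = size of largest antichain.
A maximum chain: 1 | 7 | 49  (height 2).
A maximum antichain: {1}  (width 1).
Product = 2 * 1 = 2


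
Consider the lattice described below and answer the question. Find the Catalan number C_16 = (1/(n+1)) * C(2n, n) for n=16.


C(n) = C(2n, n) / (n+1).
C(32, 16) = 601080390
C(16) = 601080390 / 17 = 35357670


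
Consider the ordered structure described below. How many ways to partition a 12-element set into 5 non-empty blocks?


S(n,k) = k*S(n-1,k) + S(n-1,k-1).
S(11,5) = 246730, S(11,4) = 145750
S(12,5) = 5*246730 + 145750 = 1233650 + 145750
S(12,5) = 1379400


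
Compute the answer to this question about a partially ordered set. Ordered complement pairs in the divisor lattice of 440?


Complement pair (a,b): a meet b = bottom, a join b = top.
Here: gcd(a,b)=1 and lcm(a,b)=440, i.e. a*b=440 with a,b coprime.
Pairs found: (1,440), (5,88), (8,55), (11,40), ... (4 more)
Total ordered pairs: 8


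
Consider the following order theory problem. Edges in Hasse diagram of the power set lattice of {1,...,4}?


A cover relation a -< b holds when a < b with no c strictly between.
Cover relations:
  {} -< {1}
  {} -< {2}
  {} -< {3}
  {} -< {4}
  {1} -< {1,2}
  {1} -< {1,3}
  {1} -< {1,4}
  {2} -< {1,2}
  ...24 more
Total: 32


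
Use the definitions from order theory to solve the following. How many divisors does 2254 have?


Divisors of 2254: [1, 2, 7, 14, 23, 46, 49, 98, 161, 322, 1127, 2254]
Count: 12


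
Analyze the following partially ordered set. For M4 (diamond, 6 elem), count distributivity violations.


Distributive law: a ^ (b v c) = (a ^ b) v (a ^ c).
Check all 6^3 = 216 ordered triples (a,b,c).
  e.g. a=a1, b=a2, c=a3: lhs=a1 != rhs=0
  e.g. a=a1, b=a2, c=a4: lhs=a1 != rhs=0
Total violating triples: 24


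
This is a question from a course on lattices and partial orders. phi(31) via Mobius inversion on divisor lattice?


phi(n) = n * prod_{p|n} (1 - 1/p).
Prime divisors of 31: [31]
phi(31) = 31 * (1 - 1/31)
phi(31) = 30


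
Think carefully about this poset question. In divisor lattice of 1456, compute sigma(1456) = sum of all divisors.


sigma(n) = sum of divisors.
Divisors of 1456: [1, 2, 4, 7, 8, 13, 14, 16, 26, 28, 52, 56, 91, 104, 112, 182, 208, 364, 728, 1456]
Sum = 3472


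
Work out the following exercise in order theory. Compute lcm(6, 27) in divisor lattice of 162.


In a divisor lattice, join = lcm (least common multiple).
gcd(6,27) = 3
lcm(6,27) = 6*27/gcd = 162/3 = 54


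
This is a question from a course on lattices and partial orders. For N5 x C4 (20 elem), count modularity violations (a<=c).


Modular law: if a <= c then a v (b ^ c) = (a v b) ^ c.
Check all triples (a,b,c) with a <= c among 20 elements.
  e.g. a=(a,0), b=(c,0), c=(b,0): lhs=(a,0) != rhs=(b,0)
  e.g. a=(a,0), b=(c,1), c=(b,0): lhs=(a,0) != rhs=(b,0)
Total violating triples: 40


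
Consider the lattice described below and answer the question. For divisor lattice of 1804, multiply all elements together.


Divisors of 1804: [1, 2, 4, 11, 22, 41, 44, 82, 164, 451, 902, 1804]
Product = n^(d(n)/2) = 1804^(12/2)
Product = 34468247221412663296


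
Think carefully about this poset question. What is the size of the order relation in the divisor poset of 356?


The order relation is {(a,b) : a <= b}, reflexive so it includes (a,a).
Examples: (1,1), (1,178), (1,2), (1,356), (1,4), ...
Total ordered pairs: 18


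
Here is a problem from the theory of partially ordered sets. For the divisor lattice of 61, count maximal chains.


A maximal chain goes from the minimum element to a maximal element via cover relations.
Counting all min-to-max paths in the cover graph.
Total maximal chains: 1


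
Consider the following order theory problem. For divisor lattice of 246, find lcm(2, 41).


In a divisor lattice, join = lcm (least common multiple).
Compute lcm iteratively: start with first element, then lcm(current, next).
Elements: [2, 41]
lcm(2,41) = 82
Final lcm = 82


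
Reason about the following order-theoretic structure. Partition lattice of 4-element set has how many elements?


B(n) = number of set partitions of an n-element set.
B(n) satisfies the recurrence: B(n+1) = sum_k C(n,k)*B(k).
B(4) = 15


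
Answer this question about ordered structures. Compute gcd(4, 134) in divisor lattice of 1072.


In a divisor lattice, meet = gcd (greatest common divisor).
By Euclidean algorithm or factoring: gcd(4,134) = 2


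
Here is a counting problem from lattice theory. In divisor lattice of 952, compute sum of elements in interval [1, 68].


Interval [1,68] in divisors of 952: [1, 2, 4, 17, 34, 68]
Sum = 126


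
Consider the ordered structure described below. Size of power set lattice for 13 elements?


Power set = 2^n.
2^13 = 8192


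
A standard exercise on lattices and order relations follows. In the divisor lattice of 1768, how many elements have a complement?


An element a is complemented if some b has a meet b = bottom, a join b = top.
a is complemented iff gcd(a, n/a)=1, i.e. a is a unitary divisor of 1768.
Complemented elements: 1, 8, 13, 17, 104, 136, ... (2 more)
Count: 8


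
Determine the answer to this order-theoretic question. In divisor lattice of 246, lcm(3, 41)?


Join=lcm.
gcd(3,41)=1
lcm=123


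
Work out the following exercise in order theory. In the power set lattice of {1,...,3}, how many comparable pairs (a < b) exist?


A comparable pair {a,b} has a < b or b < a in the order.
Count unordered pairs where one element is strictly below the other.
Examples: {{},{1}}, {{},{2}}, {{},{3}}, {{},{1,2}}, ...
Total comparable pairs: 19


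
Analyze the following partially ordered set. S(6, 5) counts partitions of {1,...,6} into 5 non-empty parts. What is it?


S(n,k) = k*S(n-1,k) + S(n-1,k-1).
S(5,5) = 1, S(5,4) = 10
S(6,5) = 5*1 + 10 = 5 + 10
S(6,5) = 15


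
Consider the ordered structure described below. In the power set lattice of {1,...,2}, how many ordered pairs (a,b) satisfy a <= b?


The order relation is {(a,b) : a <= b}, reflexive so it includes (a,a).
Examples: ({},{}), ({},{1,2}), ({},{1}), ({},{2}), ({1,2},{1,2}), ...
Total ordered pairs: 9


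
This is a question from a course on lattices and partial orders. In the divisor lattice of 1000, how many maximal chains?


A maximal chain goes from the minimum element to a maximal element via cover relations.
Counting all min-to-max paths in the cover graph.
Total maximal chains: 20


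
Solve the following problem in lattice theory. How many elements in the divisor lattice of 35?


Divisors of 35: [1, 5, 7, 35]
Count: 4


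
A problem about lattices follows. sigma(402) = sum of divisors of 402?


sigma(n) = sum of divisors.
Divisors of 402: [1, 2, 3, 6, 67, 134, 201, 402]
Sum = 816


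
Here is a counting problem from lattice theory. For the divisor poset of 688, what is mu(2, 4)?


In a divisor lattice, mu(a,b) = mu(b/a) where mu is the classical Mobius function.
b/a = 4/2 = 2
Prime factorization of 2: primes [2]
2 is squarefree with 1 prime factor(s), so mu(2) = (-1)^1 = -1


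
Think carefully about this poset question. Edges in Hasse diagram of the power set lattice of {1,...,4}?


A cover relation a -< b holds when a < b with no c strictly between.
Cover relations:
  {} -< {1}
  {} -< {2}
  {} -< {3}
  {} -< {4}
  {1} -< {1,2}
  {1} -< {1,3}
  {1} -< {1,4}
  {2} -< {1,2}
  ...24 more
Total: 32


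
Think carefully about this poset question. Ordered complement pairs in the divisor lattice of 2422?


Complement pair (a,b): a meet b = bottom, a join b = top.
Here: gcd(a,b)=1 and lcm(a,b)=2422, i.e. a*b=2422 with a,b coprime.
Pairs found: (1,2422), (2,1211), (7,346), (14,173), ... (4 more)
Total ordered pairs: 8


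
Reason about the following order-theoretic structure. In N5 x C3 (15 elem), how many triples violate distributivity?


Distributive law: a ^ (b v c) = (a ^ b) v (a ^ c).
Check all 15^3 = 3375 ordered triples (a,b,c).
  e.g. a=(b,0), b=(a,0), c=(c,0): lhs=(b,0) != rhs=(a,0)
  e.g. a=(b,0), b=(a,0), c=(c,1): lhs=(b,0) != rhs=(a,0)
Total violating triples: 54


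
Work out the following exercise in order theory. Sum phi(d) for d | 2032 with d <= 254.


Divisors of 2032 up to 254: [1, 2, 4, 8, 16, 127, 254]
phi values: [1, 1, 2, 4, 8, 126, 126]
Sum = 268


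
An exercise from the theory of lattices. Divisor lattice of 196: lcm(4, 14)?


Join=lcm.
gcd(4,14)=2
lcm=28


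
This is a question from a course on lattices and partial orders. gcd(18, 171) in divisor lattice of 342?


Meet=gcd.
gcd(18,171)=9


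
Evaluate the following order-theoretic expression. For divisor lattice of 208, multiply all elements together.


Divisors of 208: [1, 2, 4, 8, 13, 16, 26, 52, 104, 208]
Product = n^(d(n)/2) = 208^(10/2)
Product = 389328928768
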